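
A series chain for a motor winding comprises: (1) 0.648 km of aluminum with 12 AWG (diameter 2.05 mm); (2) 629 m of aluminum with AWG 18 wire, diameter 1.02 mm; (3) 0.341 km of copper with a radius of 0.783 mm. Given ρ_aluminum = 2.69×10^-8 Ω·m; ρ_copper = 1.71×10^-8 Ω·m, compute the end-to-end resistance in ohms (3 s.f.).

29.0 Ω

Seg 1: A = π(2.05/2 mm)² = π(1.0250e-03 m)² = 3.301e-06 m²
R_1 = (2.69×10^-8)(648)/(3.301e-06) = 5.281 Ω
Seg 2: A = π(1.02/2 mm)² = π(5.1000e-04 m)² = 8.171e-07 m²
R_2 = (2.69×10^-8)(629)/(8.171e-07) = 20.71 Ω
Seg 3: A = πr² = π(7.8300e-04 m)² = 1.926e-06 m²
R_3 = (1.71×10^-8)(341)/(1.926e-06) = 3.027 Ω
R_total = R_1 + R_2 + R_3 = 29.0 Ω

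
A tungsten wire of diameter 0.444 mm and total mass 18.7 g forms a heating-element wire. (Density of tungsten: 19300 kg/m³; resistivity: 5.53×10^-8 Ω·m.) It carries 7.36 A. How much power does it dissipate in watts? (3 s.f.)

A = π(d/2)² = π(2.2200e-04 m)² = 1.5483e-07 m²
L = m/(density·A) = 0.0187/(19300×1.5483e-07) = 6.258 m
R = ρL/A = (5.53×10^-8)(6.258)/(1.5483e-07) = 2.235 Ω
P = I²R = (7.36)² × 2.235 = 121 W

121 W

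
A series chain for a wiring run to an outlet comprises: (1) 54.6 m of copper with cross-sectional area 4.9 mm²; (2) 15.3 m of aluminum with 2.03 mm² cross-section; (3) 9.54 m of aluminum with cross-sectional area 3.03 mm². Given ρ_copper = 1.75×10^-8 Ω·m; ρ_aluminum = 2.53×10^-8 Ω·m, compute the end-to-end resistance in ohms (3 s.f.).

0.465 Ω

Seg 1: A = 4.9 mm² = 4.900e-06 m²
R_1 = (1.75×10^-8)(54.6)/(4.900e-06) = 0.195 Ω
Seg 2: A = 2.03 mm² = 2.030e-06 m²
R_2 = (2.53×10^-8)(15.3)/(2.030e-06) = 0.1907 Ω
Seg 3: A = 3.03 mm² = 3.030e-06 m²
R_3 = (2.53×10^-8)(9.54)/(3.030e-06) = 0.07966 Ω
R_total = R_1 + R_2 + R_3 = 0.465 Ω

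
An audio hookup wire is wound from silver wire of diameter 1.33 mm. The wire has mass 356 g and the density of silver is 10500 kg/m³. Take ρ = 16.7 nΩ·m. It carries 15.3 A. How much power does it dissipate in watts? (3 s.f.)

ρ = 16.7 nΩ·m = 1.67×10^-8 Ω·m
A = π(d/2)² = π(6.6500e-04 m)² = 1.3893e-06 m²
L = m/(density·A) = 0.356/(10500×1.3893e-06) = 24.4 m
R = ρL/A = (1.67×10^-8)(24.4)/(1.3893e-06) = 0.2934 Ω
P = I²R = (15.3)² × 0.2934 = 68.7 W

68.7 W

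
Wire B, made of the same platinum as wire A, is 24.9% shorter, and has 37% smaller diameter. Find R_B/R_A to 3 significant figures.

1.89

R ∝ L/d², so R_B/R_A = (1 − 24.9/100) × (1 − 37/100)⁻²
= 0.751 × 2.519 = 1.89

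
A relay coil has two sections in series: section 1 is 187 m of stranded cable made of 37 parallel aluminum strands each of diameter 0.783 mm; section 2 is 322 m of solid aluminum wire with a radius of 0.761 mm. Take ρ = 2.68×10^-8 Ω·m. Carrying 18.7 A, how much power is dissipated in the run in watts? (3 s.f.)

1760 W

Section 1: A_strand = π(3.9150e-04)² = 4.815e-07 m²; R₁ = ρL/(N·A_s) = (2.68×10^-8)(187)/(37×4.815e-07) = 0.2813 Ω
Section 2: A = πr² = π(7.6100e-04 m)² = 1.819e-06 m²
R₂ = (2.68×10^-8)(322)/(1.819e-06) = 4.743 Ω
R = R₁ + R₂ = 5.024 Ω
P = I²R = (18.7)² × 5.024 = 1760 W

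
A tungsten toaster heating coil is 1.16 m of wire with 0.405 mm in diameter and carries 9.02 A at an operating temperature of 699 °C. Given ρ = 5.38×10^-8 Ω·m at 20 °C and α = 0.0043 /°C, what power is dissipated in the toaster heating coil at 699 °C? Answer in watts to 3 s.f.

154 W

A = π(d/2)² = π(2.0250e-04 m)² = 1.288e-07 m²
R₍20₎ = ρL/A = (5.38×10^-8)(1.16)/(1.288e-07) = 0.4844 Ω
R₍699₎ = R₍20₎(1 + αΔT) = 0.4844 × (1 + 0.0043×679) = 1.899 Ω
P = I²R = (9.02)² × 1.899 = 154 W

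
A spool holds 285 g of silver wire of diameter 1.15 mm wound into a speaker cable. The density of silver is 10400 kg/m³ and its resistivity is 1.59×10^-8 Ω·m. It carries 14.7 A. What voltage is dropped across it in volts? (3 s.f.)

5.94 V

A = π(d/2)² = π(5.7500e-04 m)² = 1.0387e-06 m²
L = m/(density·A) = 0.285/(10400×1.0387e-06) = 26.38 m
R = ρL/A = (1.59×10^-8)(26.38)/(1.0387e-06) = 0.4039 Ω
V = IR = 14.7 × 0.4039 = 5.94 V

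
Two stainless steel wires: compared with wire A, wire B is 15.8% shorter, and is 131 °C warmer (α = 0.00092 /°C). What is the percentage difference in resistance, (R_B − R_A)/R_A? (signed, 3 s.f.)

-5.65%

R ∝ ρL/d² with ρ ∝ (1+αΔT), so R_B/R_A = (1 − 15.8/100) × (1 + 0.00092×131)
= 0.842 × 1.121 = 0.9435
(R_B − R_A)/R_A = 0.9435 − 1 = -5.65%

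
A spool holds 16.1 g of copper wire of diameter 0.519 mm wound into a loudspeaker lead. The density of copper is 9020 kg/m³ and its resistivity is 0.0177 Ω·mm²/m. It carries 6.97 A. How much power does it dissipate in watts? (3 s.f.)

34.3 W

ρ = 0.0177 Ω·mm²/m = 1.77×10^-8 Ω·m
A = π(d/2)² = π(2.5950e-04 m)² = 2.1156e-07 m²
L = m/(density·A) = 0.0161/(9020×2.1156e-07) = 8.437 m
R = ρL/A = (1.77×10^-8)(8.437)/(2.1156e-07) = 0.7059 Ω
P = I²R = (6.97)² × 0.7059 = 34.3 W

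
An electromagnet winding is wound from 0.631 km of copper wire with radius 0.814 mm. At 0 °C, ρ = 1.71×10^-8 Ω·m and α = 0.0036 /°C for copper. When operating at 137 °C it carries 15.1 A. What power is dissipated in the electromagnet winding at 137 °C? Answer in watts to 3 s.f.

1760 W

A = πr² = π(8.1400e-04 m)² = 2.082e-06 m²
R₍0₎ = ρL/A = (1.71×10^-8)(631)/(2.082e-06) = 5.184 Ω
R₍137₎ = R₍0₎(1 + αΔT) = 5.184 × (1 + 0.0036×137) = 7.74 Ω
P = I²R = (15.1)² × 7.74 = 1760 W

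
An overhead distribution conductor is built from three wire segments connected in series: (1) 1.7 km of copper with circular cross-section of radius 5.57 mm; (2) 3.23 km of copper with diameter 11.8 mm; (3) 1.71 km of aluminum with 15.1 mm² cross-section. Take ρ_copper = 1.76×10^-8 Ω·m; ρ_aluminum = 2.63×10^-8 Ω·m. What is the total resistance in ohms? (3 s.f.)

3.81 Ω

Seg 1: A = πr² = π(5.5700e-03 m)² = 9.747e-05 m²
R_1 = (1.76×10^-8)(1700)/(9.747e-05) = 0.307 Ω
Seg 2: A = π(d/2)² = π(5.9000e-03 m)² = 1.094e-04 m²
R_2 = (1.76×10^-8)(3230)/(1.094e-04) = 0.5198 Ω
Seg 3: A = 15.1 mm² = 1.510e-05 m²
R_3 = (2.63×10^-8)(1710)/(1.510e-05) = 2.978 Ω
R_total = R_1 + R_2 + R_3 = 3.81 Ω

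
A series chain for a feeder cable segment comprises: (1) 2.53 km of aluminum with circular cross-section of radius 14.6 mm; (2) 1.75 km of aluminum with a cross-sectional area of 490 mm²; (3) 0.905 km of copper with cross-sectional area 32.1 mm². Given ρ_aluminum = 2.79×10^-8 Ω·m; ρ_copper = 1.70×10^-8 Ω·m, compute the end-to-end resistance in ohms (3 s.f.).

0.684 Ω

Seg 1: A = πr² = π(1.4600e-02 m)² = 6.697e-04 m²
R_1 = (2.79×10^-8)(2530)/(6.697e-04) = 0.1054 Ω
Seg 2: A = 490 mm² = 4.900e-04 m²
R_2 = (2.79×10^-8)(1750)/(4.900e-04) = 0.09964 Ω
Seg 3: A = 32.1 mm² = 3.210e-05 m²
R_3 = (1.70×10^-8)(905)/(3.210e-05) = 0.4793 Ω
R_total = R_1 + R_2 + R_3 = 0.684 Ω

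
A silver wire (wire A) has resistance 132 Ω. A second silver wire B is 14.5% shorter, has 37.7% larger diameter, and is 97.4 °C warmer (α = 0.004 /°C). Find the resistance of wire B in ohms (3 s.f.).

R ∝ ρL/d² with ρ ∝ (1+αΔT), so R_B/R_A = (1 − 14.5/100) × (1 + 37.7/100)⁻² × (1 + 0.004×97.4)
= 0.855 × 0.5274 × 1.39 = 0.6266
R_B = 0.6266 × 132 = 82.7 Ω

82.7 Ω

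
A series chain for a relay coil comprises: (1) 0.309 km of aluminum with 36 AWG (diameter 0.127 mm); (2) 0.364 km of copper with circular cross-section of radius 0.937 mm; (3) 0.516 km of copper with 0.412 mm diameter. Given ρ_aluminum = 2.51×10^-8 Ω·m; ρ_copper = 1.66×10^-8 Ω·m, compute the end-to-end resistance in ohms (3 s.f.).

679 Ω

Seg 1: A = π(0.127/2 mm)² = π(6.3500e-05 m)² = 1.267e-08 m²
R_1 = (2.51×10^-8)(309)/(1.267e-08) = 612.3 Ω
Seg 2: A = πr² = π(9.3700e-04 m)² = 2.758e-06 m²
R_2 = (1.66×10^-8)(364)/(2.758e-06) = 2.191 Ω
Seg 3: A = π(d/2)² = π(2.0600e-04 m)² = 1.333e-07 m²
R_3 = (1.66×10^-8)(516)/(1.333e-07) = 64.25 Ω
R_total = R_1 + R_2 + R_3 = 679 Ω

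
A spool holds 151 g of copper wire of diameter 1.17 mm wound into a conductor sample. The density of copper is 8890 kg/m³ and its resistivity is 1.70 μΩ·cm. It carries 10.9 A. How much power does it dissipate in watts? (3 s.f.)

ρ = 1.70 μΩ·cm = 1.70×10^-8 Ω·m
A = π(d/2)² = π(5.8500e-04 m)² = 1.0751e-06 m²
L = m/(density·A) = 0.151/(8890×1.0751e-06) = 15.8 m
R = ρL/A = (1.70×10^-8)(15.8)/(1.0751e-06) = 0.2498 Ω
P = I²R = (10.9)² × 0.2498 = 29.7 W

29.7 W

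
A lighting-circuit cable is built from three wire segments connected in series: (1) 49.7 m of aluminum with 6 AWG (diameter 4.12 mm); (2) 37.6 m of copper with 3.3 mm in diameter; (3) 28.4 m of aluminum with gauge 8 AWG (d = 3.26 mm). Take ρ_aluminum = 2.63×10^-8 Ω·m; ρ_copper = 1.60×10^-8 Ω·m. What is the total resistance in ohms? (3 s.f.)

0.258 Ω

Seg 1: A = π(4.12/2 mm)² = π(2.0600e-03 m)² = 1.333e-05 m²
R_1 = (2.63×10^-8)(49.7)/(1.333e-05) = 0.09805 Ω
Seg 2: A = π(d/2)² = π(1.6500e-03 m)² = 8.553e-06 m²
R_2 = (1.60×10^-8)(37.6)/(8.553e-06) = 0.07034 Ω
Seg 3: A = π(3.26/2 mm)² = π(1.6300e-03 m)² = 8.347e-06 m²
R_3 = (2.63×10^-8)(28.4)/(8.347e-06) = 0.08948 Ω
R_total = R_1 + R_2 + R_3 = 0.258 Ω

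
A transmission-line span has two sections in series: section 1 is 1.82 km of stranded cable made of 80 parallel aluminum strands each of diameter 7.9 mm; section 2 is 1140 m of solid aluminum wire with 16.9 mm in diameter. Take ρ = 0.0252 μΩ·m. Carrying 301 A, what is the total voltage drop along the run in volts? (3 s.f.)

ρ = 0.0252 μΩ·m = 2.52×10^-8 Ω·m
Section 1: A_strand = π(3.9500e-03)² = 4.902e-05 m²; R₁ = ρL/(N·A_s) = (2.52×10^-8)(1820)/(80×4.902e-05) = 0.0117 Ω
Section 2: A = π(d/2)² = π(8.4500e-03 m)² = 2.243e-04 m²
R₂ = (2.52×10^-8)(1140)/(2.243e-04) = 0.1281 Ω
R = R₁ + R₂ = 0.1398 Ω
V = IR = 301 × 0.1398 = 42.1 V

42.1 V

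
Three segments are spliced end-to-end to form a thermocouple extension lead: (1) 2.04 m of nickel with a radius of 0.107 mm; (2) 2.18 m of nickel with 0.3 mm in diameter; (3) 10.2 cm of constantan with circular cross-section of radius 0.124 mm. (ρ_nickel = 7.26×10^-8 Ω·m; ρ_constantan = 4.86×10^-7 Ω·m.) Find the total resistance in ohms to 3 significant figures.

7.38 Ω

Seg 1: A = πr² = π(1.0700e-04 m)² = 3.597e-08 m²
R_1 = (7.26×10^-8)(2.04)/(3.597e-08) = 4.118 Ω
Seg 2: A = π(d/2)² = π(1.5000e-04 m)² = 7.069e-08 m²
R_2 = (7.26×10^-8)(2.18)/(7.069e-08) = 2.239 Ω
Seg 3: A = πr² = π(1.2400e-04 m)² = 4.831e-08 m²
R_3 = (4.86×10^-7)(0.102)/(4.831e-08) = 1.026 Ω
R_total = R_1 + R_2 + R_3 = 7.38 Ω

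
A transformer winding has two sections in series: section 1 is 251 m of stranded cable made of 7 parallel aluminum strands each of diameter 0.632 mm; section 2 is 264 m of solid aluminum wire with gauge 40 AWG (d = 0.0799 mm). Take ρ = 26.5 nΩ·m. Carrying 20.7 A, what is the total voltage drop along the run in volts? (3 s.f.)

28900 V

ρ = 26.5 nΩ·m = 2.65×10^-8 Ω·m
Section 1: A_strand = π(3.1600e-04)² = 3.137e-07 m²; R₁ = ρL/(N·A_s) = (2.65×10^-8)(251)/(7×3.137e-07) = 3.029 Ω
Section 2: A = π(0.0799/2 mm)² = π(3.9950e-05 m)² = 5.014e-09 m²
R₂ = (2.65×10^-8)(264)/(5.014e-09) = 1395 Ω
R = R₁ + R₂ = 1398 Ω
V = IR = 20.7 × 1398 = 28900 V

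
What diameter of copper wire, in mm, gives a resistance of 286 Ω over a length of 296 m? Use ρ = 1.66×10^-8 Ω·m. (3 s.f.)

0.148 mm

A = ρL/R = (1.66×10^-8)(296)/(286) = 1.718e-08 m²
d = 2√(A/π) = 1.479e-04 m = 0.148 mm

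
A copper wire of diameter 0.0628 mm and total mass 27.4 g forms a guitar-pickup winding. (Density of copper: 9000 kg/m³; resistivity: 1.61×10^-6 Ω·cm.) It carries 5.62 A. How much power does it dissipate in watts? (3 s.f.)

1.61×10^5 W

ρ = 1.61×10^-6 Ω·cm = 1.61×10^-8 Ω·m
A = π(d/2)² = π(3.1400e-05 m)² = 3.0975e-09 m²
L = m/(density·A) = 0.0274/(9000×3.0975e-09) = 982.9 m
R = ρL/A = (1.61×10^-8)(982.9)/(3.0975e-09) = 5109 Ω
P = I²R = (5.62)² × 5109 = 1.61×10^5 W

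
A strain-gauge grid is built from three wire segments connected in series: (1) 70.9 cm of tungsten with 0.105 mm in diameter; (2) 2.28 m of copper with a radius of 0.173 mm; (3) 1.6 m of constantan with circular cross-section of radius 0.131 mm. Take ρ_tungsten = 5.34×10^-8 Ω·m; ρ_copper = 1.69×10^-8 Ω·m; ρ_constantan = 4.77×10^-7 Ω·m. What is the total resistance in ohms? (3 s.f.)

18.9 Ω

Seg 1: A = π(d/2)² = π(5.2500e-05 m)² = 8.659e-09 m²
R_1 = (5.34×10^-8)(0.709)/(8.659e-09) = 4.372 Ω
Seg 2: A = πr² = π(1.7300e-04 m)² = 9.402e-08 m²
R_2 = (1.69×10^-8)(2.28)/(9.402e-08) = 0.4098 Ω
Seg 3: A = πr² = π(1.3100e-04 m)² = 5.391e-08 m²
R_3 = (4.77×10^-7)(1.6)/(5.391e-08) = 14.16 Ω
R_total = R_1 + R_2 + R_3 = 18.9 Ω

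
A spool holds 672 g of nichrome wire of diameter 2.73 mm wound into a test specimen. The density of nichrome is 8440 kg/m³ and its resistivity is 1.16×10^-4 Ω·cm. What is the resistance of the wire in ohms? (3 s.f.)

ρ = 1.16×10^-4 Ω·cm = 1.16×10^-6 Ω·m
A = π(d/2)² = π(1.3650e-03 m)² = 5.8535e-06 m²
L = m/(density·A) = 0.672/(8440×5.8535e-06) = 13.6 m
R = ρL/A = (1.16×10^-6)(13.6)/(5.8535e-06) = 2.70 Ω

2.70 Ω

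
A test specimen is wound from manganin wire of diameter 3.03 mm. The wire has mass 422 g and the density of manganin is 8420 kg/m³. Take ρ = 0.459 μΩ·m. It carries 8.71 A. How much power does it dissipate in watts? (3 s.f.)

33.6 W

ρ = 0.459 μΩ·m = 4.59×10^-7 Ω·m
A = π(d/2)² = π(1.5150e-03 m)² = 7.2107e-06 m²
L = m/(density·A) = 0.422/(8420×7.2107e-06) = 6.951 m
R = ρL/A = (4.59×10^-7)(6.951)/(7.2107e-06) = 0.4424 Ω
P = I²R = (8.71)² × 0.4424 = 33.6 W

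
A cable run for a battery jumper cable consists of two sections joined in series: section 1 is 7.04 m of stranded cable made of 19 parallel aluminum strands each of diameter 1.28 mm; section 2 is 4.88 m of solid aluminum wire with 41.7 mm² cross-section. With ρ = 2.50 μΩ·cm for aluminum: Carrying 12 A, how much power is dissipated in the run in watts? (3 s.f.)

1.46 W

ρ = 2.50 μΩ·cm = 2.50×10^-8 Ω·m
Section 1: A_strand = π(6.4000e-04)² = 1.287e-06 m²; R₁ = ρL/(N·A_s) = (2.50×10^-8)(7.04)/(19×1.287e-06) = 0.007199 Ω
Section 2: A = 41.7 mm² = 4.170e-05 m²
R₂ = (2.50×10^-8)(4.88)/(4.170e-05) = 0.002926 Ω
R = R₁ + R₂ = 0.01012 Ω
P = I²R = (12)² × 0.01012 = 1.46 W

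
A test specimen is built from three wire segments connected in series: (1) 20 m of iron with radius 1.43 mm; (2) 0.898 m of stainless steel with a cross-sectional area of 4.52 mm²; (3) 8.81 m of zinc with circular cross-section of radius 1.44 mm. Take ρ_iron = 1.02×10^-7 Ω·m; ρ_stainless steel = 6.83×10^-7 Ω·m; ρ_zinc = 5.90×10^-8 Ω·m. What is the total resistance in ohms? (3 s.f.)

Seg 1: A = πr² = π(1.4300e-03 m)² = 6.424e-06 m²
R_1 = (1.02×10^-7)(20)/(6.424e-06) = 0.3175 Ω
Seg 2: A = 4.52 mm² = 4.520e-06 m²
R_2 = (6.83×10^-7)(0.898)/(4.520e-06) = 0.1357 Ω
Seg 3: A = πr² = π(1.4400e-03 m)² = 6.514e-06 m²
R_3 = (5.90×10^-8)(8.81)/(6.514e-06) = 0.07979 Ω
R_total = R_1 + R_2 + R_3 = 0.533 Ω

0.533 Ω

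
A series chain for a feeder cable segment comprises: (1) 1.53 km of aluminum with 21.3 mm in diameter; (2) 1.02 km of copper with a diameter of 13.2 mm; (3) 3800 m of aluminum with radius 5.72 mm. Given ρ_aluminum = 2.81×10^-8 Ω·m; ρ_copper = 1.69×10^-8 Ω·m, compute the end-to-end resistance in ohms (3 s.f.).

1.29 Ω

Seg 1: A = π(d/2)² = π(1.0650e-02 m)² = 3.563e-04 m²
R_1 = (2.81×10^-8)(1530)/(3.563e-04) = 0.1207 Ω
Seg 2: A = π(d/2)² = π(6.6000e-03 m)² = 1.368e-04 m²
R_2 = (1.69×10^-8)(1020)/(1.368e-04) = 0.126 Ω
Seg 3: A = πr² = π(5.7200e-03 m)² = 1.028e-04 m²
R_3 = (2.81×10^-8)(3800)/(1.028e-04) = 1.039 Ω
R_total = R_1 + R_2 + R_3 = 1.29 Ω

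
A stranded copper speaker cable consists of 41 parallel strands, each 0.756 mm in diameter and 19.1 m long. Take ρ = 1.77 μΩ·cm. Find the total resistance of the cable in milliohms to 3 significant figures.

18.4 mΩ

ρ = 1.77 μΩ·cm = 1.77×10^-8 Ω·m
A_strand = π(3.7800e-04 m)² = 4.489e-07 m²
R_strand = ρL/A = (1.77×10^-8)(19.1)/(4.489e-07) = 0.7531 Ω
R_total = R_strand/N = 0.7531/41 = 18.4 mΩ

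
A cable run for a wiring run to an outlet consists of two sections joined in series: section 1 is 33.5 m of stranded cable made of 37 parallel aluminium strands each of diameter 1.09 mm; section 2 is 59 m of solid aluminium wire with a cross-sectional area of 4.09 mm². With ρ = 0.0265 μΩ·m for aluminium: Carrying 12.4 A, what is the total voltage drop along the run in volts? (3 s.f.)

5.06 V

ρ = 0.0265 μΩ·m = 2.65×10^-8 Ω·m
Section 1: A_strand = π(5.4500e-04)² = 9.331e-07 m²; R₁ = ρL/(N·A_s) = (2.65×10^-8)(33.5)/(37×9.331e-07) = 0.02571 Ω
Section 2: A = 4.09 mm² = 4.090e-06 m²
R₂ = (2.65×10^-8)(59)/(4.090e-06) = 0.3823 Ω
R = R₁ + R₂ = 0.408 Ω
V = IR = 12.4 × 0.408 = 5.06 V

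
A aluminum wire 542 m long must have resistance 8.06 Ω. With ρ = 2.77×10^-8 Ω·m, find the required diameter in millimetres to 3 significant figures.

A = ρL/R = (2.77×10^-8)(542)/(8.06) = 1.863e-06 m²
d = 2√(A/π) = 1.540e-03 m = 1.54 mm

1.54 mm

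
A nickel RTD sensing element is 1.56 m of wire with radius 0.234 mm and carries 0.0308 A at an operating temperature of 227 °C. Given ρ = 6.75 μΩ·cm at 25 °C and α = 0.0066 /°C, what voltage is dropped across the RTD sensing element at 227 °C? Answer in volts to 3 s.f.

ρ = 6.75 μΩ·cm = 6.75×10^-8 Ω·m
A = πr² = π(2.3400e-04 m)² = 1.720e-07 m²
R₍25₎ = ρL/A = (6.75×10^-8)(1.56)/(1.720e-07) = 0.6121 Ω
R₍227₎ = R₍25₎(1 + αΔT) = 0.6121 × (1 + 0.0066×202) = 1.428 Ω
V = IR = 0.0308 × 1.428 = 0.0440 V

0.0440 V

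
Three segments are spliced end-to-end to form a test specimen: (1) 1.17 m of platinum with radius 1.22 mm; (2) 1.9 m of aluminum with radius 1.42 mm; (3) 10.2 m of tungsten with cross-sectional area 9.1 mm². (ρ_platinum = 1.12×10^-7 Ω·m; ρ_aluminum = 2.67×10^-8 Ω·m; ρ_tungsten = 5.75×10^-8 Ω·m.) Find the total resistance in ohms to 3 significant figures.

0.100 Ω

Seg 1: A = πr² = π(1.2200e-03 m)² = 4.676e-06 m²
R_1 = (1.12×10^-7)(1.17)/(4.676e-06) = 0.02802 Ω
Seg 2: A = πr² = π(1.4200e-03 m)² = 6.335e-06 m²
R_2 = (2.67×10^-8)(1.9)/(6.335e-06) = 0.008008 Ω
Seg 3: A = 9.1 mm² = 9.100e-06 m²
R_3 = (5.75×10^-8)(10.2)/(9.100e-06) = 0.06445 Ω
R_total = R_1 + R_2 + R_3 = 0.100 Ω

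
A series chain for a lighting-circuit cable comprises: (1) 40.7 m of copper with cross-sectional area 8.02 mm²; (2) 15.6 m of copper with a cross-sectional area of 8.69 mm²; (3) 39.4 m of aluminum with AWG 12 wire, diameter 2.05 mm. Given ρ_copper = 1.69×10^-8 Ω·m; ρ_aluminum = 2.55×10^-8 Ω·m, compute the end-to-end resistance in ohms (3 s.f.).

0.420 Ω

Seg 1: A = 8.02 mm² = 8.020e-06 m²
R_1 = (1.69×10^-8)(40.7)/(8.020e-06) = 0.08576 Ω
Seg 2: A = 8.69 mm² = 8.690e-06 m²
R_2 = (1.69×10^-8)(15.6)/(8.690e-06) = 0.03034 Ω
Seg 3: A = π(2.05/2 mm)² = π(1.0250e-03 m)² = 3.301e-06 m²
R_3 = (2.55×10^-8)(39.4)/(3.301e-06) = 0.3044 Ω
R_total = R_1 + R_2 + R_3 = 0.420 Ω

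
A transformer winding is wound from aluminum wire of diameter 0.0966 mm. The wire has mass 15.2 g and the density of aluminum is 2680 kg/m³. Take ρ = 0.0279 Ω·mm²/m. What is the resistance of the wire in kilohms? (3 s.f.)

ρ = 0.0279 Ω·mm²/m = 2.79×10^-8 Ω·m
A = π(d/2)² = π(4.8300e-05 m)² = 7.3290e-09 m²
L = m/(density·A) = 0.0152/(2680×7.3290e-09) = 773.9 m
R = ρL/A = (2.79×10^-8)(773.9)/(7.3290e-09) = 2.95 kΩ

2.95 kΩ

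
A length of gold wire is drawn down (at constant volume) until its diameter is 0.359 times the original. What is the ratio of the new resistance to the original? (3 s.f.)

60.2

Volume constant ⇒ L' = L/r² with r = 0.359. R' = ρL'/A' = ρ(L/r²)/(πr²d₀²/4) = R/r⁴.
Factor = 60.2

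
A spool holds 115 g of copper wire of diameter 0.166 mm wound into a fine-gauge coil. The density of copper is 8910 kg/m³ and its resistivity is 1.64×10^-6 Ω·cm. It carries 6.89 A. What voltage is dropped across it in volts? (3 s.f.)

ρ = 1.64×10^-6 Ω·cm = 1.64×10^-8 Ω·m
A = π(d/2)² = π(8.3000e-05 m)² = 2.1642e-08 m²
L = m/(density·A) = 0.115/(8910×2.1642e-08) = 596.4 m
R = ρL/A = (1.64×10^-8)(596.4)/(2.1642e-08) = 451.9 Ω
V = IR = 6.89 × 451.9 = 3110 V

3110 V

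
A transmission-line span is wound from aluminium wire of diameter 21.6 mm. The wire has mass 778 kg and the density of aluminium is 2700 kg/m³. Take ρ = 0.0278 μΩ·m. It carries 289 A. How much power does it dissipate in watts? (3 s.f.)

4980 W

ρ = 0.0278 μΩ·m = 2.78×10^-8 Ω·m
A = π(d/2)² = π(1.0800e-02 m)² = 3.6644e-04 m²
L = m/(density·A) = 778/(2700×3.6644e-04) = 786.4 m
R = ρL/A = (2.78×10^-8)(786.4)/(3.6644e-04) = 0.05966 Ω
P = I²R = (289)² × 0.05966 = 4980 W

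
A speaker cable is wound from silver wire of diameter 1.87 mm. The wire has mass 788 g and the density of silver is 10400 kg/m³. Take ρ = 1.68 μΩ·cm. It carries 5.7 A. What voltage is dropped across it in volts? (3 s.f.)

ρ = 1.68 μΩ·cm = 1.68×10^-8 Ω·m
A = π(d/2)² = π(9.3500e-04 m)² = 2.7465e-06 m²
L = m/(density·A) = 0.788/(10400×2.7465e-06) = 27.59 m
R = ρL/A = (1.68×10^-8)(27.59)/(2.7465e-06) = 0.1688 Ω
V = IR = 5.7 × 0.1688 = 0.962 V

0.962 V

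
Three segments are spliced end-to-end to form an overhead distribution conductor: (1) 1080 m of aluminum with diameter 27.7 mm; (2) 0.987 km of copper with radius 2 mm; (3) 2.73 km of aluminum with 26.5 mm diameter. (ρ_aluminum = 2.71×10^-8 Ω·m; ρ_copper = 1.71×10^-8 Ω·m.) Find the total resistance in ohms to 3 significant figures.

1.53 Ω

Seg 1: A = π(d/2)² = π(1.3850e-02 m)² = 6.026e-04 m²
R_1 = (2.71×10^-8)(1080)/(6.026e-04) = 0.04857 Ω
Seg 2: A = πr² = π(2.0000e-03 m)² = 1.257e-05 m²
R_2 = (1.71×10^-8)(987)/(1.257e-05) = 1.343 Ω
Seg 3: A = π(d/2)² = π(1.3250e-02 m)² = 5.515e-04 m²
R_3 = (2.71×10^-8)(2730)/(5.515e-04) = 0.1341 Ω
R_total = R_1 + R_2 + R_3 = 1.53 Ω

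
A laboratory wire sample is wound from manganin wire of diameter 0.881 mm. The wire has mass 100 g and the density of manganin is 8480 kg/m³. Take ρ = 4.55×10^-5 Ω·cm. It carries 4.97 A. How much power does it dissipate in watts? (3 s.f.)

357 W

ρ = 4.55×10^-5 Ω·cm = 4.55×10^-7 Ω·m
A = π(d/2)² = π(4.4050e-04 m)² = 6.0960e-07 m²
L = m/(density·A) = 0.1/(8480×6.0960e-07) = 19.34 m
R = ρL/A = (4.55×10^-7)(19.34)/(6.0960e-07) = 14.44 Ω
P = I²R = (4.97)² × 14.44 = 357 W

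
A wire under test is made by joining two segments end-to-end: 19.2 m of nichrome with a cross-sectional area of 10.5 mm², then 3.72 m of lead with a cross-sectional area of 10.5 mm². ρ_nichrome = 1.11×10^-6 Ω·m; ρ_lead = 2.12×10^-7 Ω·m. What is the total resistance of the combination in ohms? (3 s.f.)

2.10 Ω

Segment 1: A = 10.5 mm² = 1.050e-05 m²
R₁ = ρL/A = (1.11×10^-6)(19.2)/(1.050e-05) = 2.03 Ω
R₂ = (2.12×10^-7)(3.72)/(1.050e-05) = 0.07511 Ω
R = R₁ + R₂ = 2.10 Ω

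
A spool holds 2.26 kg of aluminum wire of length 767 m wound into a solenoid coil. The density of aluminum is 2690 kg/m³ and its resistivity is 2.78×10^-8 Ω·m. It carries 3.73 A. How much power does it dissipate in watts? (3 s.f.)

A = m/(density·L) = 2.26/(2690×767) = 1.0954e-06 m²
R = ρL/A = (2.78×10^-8)(767)/(1.0954e-06) = 19.47 Ω
P = I²R = (3.73)² × 19.47 = 271 W

271 W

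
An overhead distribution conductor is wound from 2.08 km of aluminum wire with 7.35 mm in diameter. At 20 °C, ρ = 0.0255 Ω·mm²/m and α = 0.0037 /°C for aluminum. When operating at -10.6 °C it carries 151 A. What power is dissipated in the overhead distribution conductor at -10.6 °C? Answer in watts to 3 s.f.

ρ = 0.0255 Ω·mm²/m = 2.55×10^-8 Ω·m
A = π(d/2)² = π(3.6750e-03 m)² = 4.243e-05 m²
R₍20₎ = ρL/A = (2.55×10^-8)(2080)/(4.243e-05) = 1.25 Ω
R₍-10.6₎ = R₍20₎(1 + αΔT) = 1.25 × (1 + 0.0037×-30.6) = 1.109 Ω
P = I²R = (151)² × 1.109 = 25300 W

25300 W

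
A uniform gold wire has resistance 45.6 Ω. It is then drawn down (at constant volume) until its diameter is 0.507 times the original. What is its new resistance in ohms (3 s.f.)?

Volume constant ⇒ L' = L/r² with r = 0.507. R' = ρL'/A' = ρ(L/r²)/(πr²d₀²/4) = R/r⁴.
R' = 15.13 × 45.6 = 690 Ω

690 Ω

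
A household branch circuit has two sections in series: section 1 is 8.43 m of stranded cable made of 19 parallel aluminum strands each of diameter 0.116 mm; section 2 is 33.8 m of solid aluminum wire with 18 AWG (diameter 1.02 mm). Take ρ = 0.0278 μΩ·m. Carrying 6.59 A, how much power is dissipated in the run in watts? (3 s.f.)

101 W

ρ = 0.0278 μΩ·m = 2.78×10^-8 Ω·m
Section 1: A_strand = π(5.8000e-05)² = 1.057e-08 m²; R₁ = ρL/(N·A_s) = (2.78×10^-8)(8.43)/(19×1.057e-08) = 1.167 Ω
Section 2: A = π(1.02/2 mm)² = π(5.1000e-04 m)² = 8.171e-07 m²
R₂ = (2.78×10^-8)(33.8)/(8.171e-07) = 1.15 Ω
R = R₁ + R₂ = 2.317 Ω
P = I²R = (6.59)² × 2.317 = 101 W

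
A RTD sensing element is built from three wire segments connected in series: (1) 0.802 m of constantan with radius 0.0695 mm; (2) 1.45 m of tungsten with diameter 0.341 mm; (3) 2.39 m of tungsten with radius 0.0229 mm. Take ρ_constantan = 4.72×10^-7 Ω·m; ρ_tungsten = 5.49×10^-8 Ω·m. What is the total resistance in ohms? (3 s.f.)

Seg 1: A = πr² = π(6.9500e-05 m)² = 1.517e-08 m²
R_1 = (4.72×10^-7)(0.802)/(1.517e-08) = 24.95 Ω
Seg 2: A = π(d/2)² = π(1.7050e-04 m)² = 9.133e-08 m²
R_2 = (5.49×10^-8)(1.45)/(9.133e-08) = 0.8716 Ω
Seg 3: A = πr² = π(2.2900e-05 m)² = 1.647e-09 m²
R_3 = (5.49×10^-8)(2.39)/(1.647e-09) = 79.64 Ω
R_total = R_1 + R_2 + R_3 = 105 Ω

105 Ω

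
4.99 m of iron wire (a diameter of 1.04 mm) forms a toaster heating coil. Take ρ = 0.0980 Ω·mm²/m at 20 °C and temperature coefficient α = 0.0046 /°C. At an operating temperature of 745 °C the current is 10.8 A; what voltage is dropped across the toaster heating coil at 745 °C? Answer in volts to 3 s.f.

27.0 V

ρ = 0.0980 Ω·mm²/m = 9.80×10^-8 Ω·m
A = π(d/2)² = π(5.2000e-04 m)² = 8.495e-07 m²
R₍20₎ = ρL/A = (9.80×10^-8)(4.99)/(8.495e-07) = 0.5757 Ω
R₍745₎ = R₍20₎(1 + αΔT) = 0.5757 × (1 + 0.0046×725) = 2.496 Ω
V = IR = 10.8 × 2.496 = 27.0 V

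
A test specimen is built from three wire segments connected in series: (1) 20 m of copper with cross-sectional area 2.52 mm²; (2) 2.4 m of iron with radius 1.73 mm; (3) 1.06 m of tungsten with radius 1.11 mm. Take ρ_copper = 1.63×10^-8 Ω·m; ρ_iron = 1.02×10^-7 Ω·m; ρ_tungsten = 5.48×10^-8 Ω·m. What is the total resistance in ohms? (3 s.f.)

0.170 Ω

Seg 1: A = 2.52 mm² = 2.520e-06 m²
R_1 = (1.63×10^-8)(20)/(2.520e-06) = 0.1294 Ω
Seg 2: A = πr² = π(1.7300e-03 m)² = 9.402e-06 m²
R_2 = (1.02×10^-7)(2.4)/(9.402e-06) = 0.02604 Ω
Seg 3: A = πr² = π(1.1100e-03 m)² = 3.871e-06 m²
R_3 = (5.48×10^-8)(1.06)/(3.871e-06) = 0.01501 Ω
R_total = R_1 + R_2 + R_3 = 0.170 Ω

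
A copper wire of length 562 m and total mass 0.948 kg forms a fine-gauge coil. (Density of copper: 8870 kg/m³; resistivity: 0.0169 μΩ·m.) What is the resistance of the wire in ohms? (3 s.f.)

49.9 Ω

ρ = 0.0169 μΩ·m = 1.69×10^-8 Ω·m
A = m/(density·L) = 0.948/(8870×562) = 1.9017e-07 m²
R = ρL/A = (1.69×10^-8)(562)/(1.9017e-07) = 49.9 Ω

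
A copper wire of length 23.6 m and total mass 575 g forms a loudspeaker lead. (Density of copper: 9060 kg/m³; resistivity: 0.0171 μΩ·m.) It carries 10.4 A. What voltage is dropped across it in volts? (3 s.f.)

1.56 V

ρ = 0.0171 μΩ·m = 1.71×10^-8 Ω·m
A = m/(density·L) = 0.575/(9060×23.6) = 2.6892e-06 m²
R = ρL/A = (1.71×10^-8)(23.6)/(2.6892e-06) = 0.1501 Ω
V = IR = 10.4 × 0.1501 = 1.56 V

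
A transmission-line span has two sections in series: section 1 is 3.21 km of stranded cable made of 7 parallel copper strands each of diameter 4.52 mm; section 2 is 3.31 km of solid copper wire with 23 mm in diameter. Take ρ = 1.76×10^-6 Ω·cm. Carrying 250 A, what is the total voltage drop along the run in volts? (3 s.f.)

ρ = 1.76×10^-6 Ω·cm = 1.76×10^-8 Ω·m
Section 1: A_strand = π(2.2600e-03)² = 1.605e-05 m²; R₁ = ρL/(N·A_s) = (1.76×10^-8)(3210)/(7×1.605e-05) = 0.503 Ω
Section 2: A = π(d/2)² = π(1.1500e-02 m)² = 4.155e-04 m²
R₂ = (1.76×10^-8)(3310)/(4.155e-04) = 0.1402 Ω
R = R₁ + R₂ = 0.6432 Ω
V = IR = 250 × 0.6432 = 161 V

161 V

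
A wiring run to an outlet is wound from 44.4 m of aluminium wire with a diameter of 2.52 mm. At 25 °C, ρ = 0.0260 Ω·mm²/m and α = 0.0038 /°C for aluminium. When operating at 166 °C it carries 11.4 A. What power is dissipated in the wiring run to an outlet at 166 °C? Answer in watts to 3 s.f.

ρ = 0.0260 Ω·mm²/m = 2.60×10^-8 Ω·m
A = π(d/2)² = π(1.2600e-03 m)² = 4.988e-06 m²
R₍25₎ = ρL/A = (2.60×10^-8)(44.4)/(4.988e-06) = 0.2315 Ω
R₍166₎ = R₍25₎(1 + αΔT) = 0.2315 × (1 + 0.0038×141) = 0.3555 Ω
P = I²R = (11.4)² × 0.3555 = 46.2 W

46.2 W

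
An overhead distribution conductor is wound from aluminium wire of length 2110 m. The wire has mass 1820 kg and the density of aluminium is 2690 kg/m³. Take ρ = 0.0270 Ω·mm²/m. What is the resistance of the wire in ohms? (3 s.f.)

ρ = 0.0270 Ω·mm²/m = 2.70×10^-8 Ω·m
A = m/(density·L) = 1820/(2690×2110) = 3.2065e-04 m²
R = ρL/A = (2.70×10^-8)(2110)/(3.2065e-04) = 0.178 Ω

0.178 Ω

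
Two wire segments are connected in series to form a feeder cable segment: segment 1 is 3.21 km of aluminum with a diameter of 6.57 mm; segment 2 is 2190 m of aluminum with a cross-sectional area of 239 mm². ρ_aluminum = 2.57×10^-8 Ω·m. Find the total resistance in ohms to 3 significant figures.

2.67 Ω

Segment 1: A = π(d/2)² = π(3.2850e-03 m)² = 3.390e-05 m²
R₁ = ρL/A = (2.57×10^-8)(3210)/(3.390e-05) = 2.433 Ω
Segment 2: A = 239 mm² = 2.390e-04 m²
R₂ = (2.57×10^-8)(2190)/(2.390e-04) = 0.2355 Ω
R = R₁ + R₂ = 2.67 Ω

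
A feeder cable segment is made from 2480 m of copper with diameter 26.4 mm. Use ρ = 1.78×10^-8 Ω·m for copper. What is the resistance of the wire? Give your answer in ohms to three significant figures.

A = π(d/2)² = π(1.3200e-02 m)² = 5.474e-04 m²
R = ρL/A = (1.78×10^-8)(2480 m)/(5.474e-04 m²) = 0.0806 Ω

0.0806 Ω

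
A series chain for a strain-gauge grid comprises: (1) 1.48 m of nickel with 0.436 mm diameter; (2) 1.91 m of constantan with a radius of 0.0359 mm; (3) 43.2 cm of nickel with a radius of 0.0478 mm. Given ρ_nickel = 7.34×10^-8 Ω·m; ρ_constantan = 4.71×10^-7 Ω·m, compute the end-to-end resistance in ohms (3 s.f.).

227 Ω

Seg 1: A = π(d/2)² = π(2.1800e-04 m)² = 1.493e-07 m²
R_1 = (7.34×10^-8)(1.48)/(1.493e-07) = 0.7276 Ω
Seg 2: A = πr² = π(3.5900e-05 m)² = 4.049e-09 m²
R_2 = (4.71×10^-7)(1.91)/(4.049e-09) = 222.2 Ω
Seg 3: A = πr² = π(4.7800e-05 m)² = 7.178e-09 m²
R_3 = (7.34×10^-8)(0.432)/(7.178e-09) = 4.417 Ω
R_total = R_1 + R_2 + R_3 = 227 Ω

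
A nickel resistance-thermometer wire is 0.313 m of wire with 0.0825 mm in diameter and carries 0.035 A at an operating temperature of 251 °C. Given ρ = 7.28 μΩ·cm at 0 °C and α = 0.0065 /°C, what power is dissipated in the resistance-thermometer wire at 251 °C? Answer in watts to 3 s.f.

0.0137 W

ρ = 7.28 μΩ·cm = 7.28×10^-8 Ω·m
A = π(d/2)² = π(4.1250e-05 m)² = 5.346e-09 m²
R₍0₎ = ρL/A = (7.28×10^-8)(0.313)/(5.346e-09) = 4.263 Ω
R₍251₎ = R₍0₎(1 + αΔT) = 4.263 × (1 + 0.0065×251) = 11.22 Ω
P = I²R = (0.035)² × 11.22 = 0.0137 W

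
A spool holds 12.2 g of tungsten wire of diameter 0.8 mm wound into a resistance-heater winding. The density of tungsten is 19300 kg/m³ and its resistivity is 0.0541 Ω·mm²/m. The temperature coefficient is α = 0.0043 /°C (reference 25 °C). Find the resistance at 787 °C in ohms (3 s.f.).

0.579 Ω

ρ = 0.0541 Ω·mm²/m = 5.41×10^-8 Ω·m
A = π(d/2)² = π(4.0000e-04 m)² = 5.0265e-07 m²
L = m/(density·A) = 0.0122/(19300×5.0265e-07) = 1.258 m
R = ρL/A = (5.41×10^-8)(1.258)/(5.0265e-07) = 0.1354 Ω
R(787 °C) = 0.1354 × (1 + 0.0043×762) = 0.579 Ω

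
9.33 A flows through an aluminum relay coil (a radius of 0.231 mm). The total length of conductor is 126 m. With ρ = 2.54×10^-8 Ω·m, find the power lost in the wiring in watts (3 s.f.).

1660 W

A = πr² = π(2.3100e-04 m)² = 1.676e-07 m²
R = ρL/A = (2.54×10^-8)(126)/(1.676e-07) = 19.09 Ω
P = I²R = (9.33)² × 19.09 = 1660 W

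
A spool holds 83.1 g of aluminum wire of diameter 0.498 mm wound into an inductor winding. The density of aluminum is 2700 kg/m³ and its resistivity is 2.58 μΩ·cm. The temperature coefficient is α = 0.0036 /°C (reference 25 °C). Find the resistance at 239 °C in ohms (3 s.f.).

37.1 Ω

ρ = 2.58 μΩ·cm = 2.58×10^-8 Ω·m
A = π(d/2)² = π(2.4900e-04 m)² = 1.9478e-07 m²
L = m/(density·A) = 0.0831/(2700×1.9478e-07) = 158 m
R = ρL/A = (2.58×10^-8)(158)/(1.9478e-07) = 20.93 Ω
R(239 °C) = 20.93 × (1 + 0.0036×214) = 37.1 Ω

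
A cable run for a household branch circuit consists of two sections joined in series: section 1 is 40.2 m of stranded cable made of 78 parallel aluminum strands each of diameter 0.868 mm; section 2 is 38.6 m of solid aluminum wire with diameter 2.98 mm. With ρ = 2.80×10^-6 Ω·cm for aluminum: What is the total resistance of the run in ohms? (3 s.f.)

ρ = 2.80×10^-6 Ω·cm = 2.80×10^-8 Ω·m
Section 1: A_strand = π(4.3400e-04)² = 5.917e-07 m²; R₁ = ρL/(N·A_s) = (2.80×10^-8)(40.2)/(78×5.917e-07) = 0.02439 Ω
Section 2: A = π(d/2)² = π(1.4900e-03 m)² = 6.975e-06 m²
R₂ = (2.80×10^-8)(38.6)/(6.975e-06) = 0.155 Ω
R = R₁ + R₂ = 0.179 Ω

0.179 Ω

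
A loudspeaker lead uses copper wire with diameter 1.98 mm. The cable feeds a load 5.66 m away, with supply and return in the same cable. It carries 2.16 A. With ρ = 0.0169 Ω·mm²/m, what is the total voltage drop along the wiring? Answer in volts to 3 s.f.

ρ = 0.0169 Ω·mm²/m = 1.69×10^-8 Ω·m
A = π(d/2)² = π(9.9000e-04 m)² = 3.079e-06 m²
Total conductor length (both ways) L = 2 × 5.66 = 11.32 m
R = ρL/A = (1.69×10^-8)(11.32)/(3.079e-06) = 0.06213 Ω
V = IR = 2.16 × 0.06213 = 0.134 V

0.134 V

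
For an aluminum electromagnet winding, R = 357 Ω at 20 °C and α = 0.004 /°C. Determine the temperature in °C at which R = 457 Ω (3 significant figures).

90.0 °C

R = R₀(1 + α(T − T₀)) ⇒ T = T₀ + (R/R₀ − 1)/α
T = 20 + (457/357 − 1)/0.004 = 20 + (0.2801)/0.004 = 90.0 °C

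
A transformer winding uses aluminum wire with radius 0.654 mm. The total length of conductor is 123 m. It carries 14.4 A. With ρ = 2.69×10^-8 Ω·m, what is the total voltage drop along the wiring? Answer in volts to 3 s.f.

35.5 V

A = πr² = π(6.5400e-04 m)² = 1.344e-06 m²
R = ρL/A = (2.69×10^-8)(123)/(1.344e-06) = 2.462 Ω
V = IR = 14.4 × 2.462 = 35.5 V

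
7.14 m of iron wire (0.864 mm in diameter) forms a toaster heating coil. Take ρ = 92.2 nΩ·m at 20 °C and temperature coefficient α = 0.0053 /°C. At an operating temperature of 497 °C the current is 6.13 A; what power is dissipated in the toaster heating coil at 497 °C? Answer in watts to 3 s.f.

149 W

ρ = 92.2 nΩ·m = 9.22×10^-8 Ω·m
A = π(d/2)² = π(4.3200e-04 m)² = 5.863e-07 m²
R₍20₎ = ρL/A = (9.22×10^-8)(7.14)/(5.863e-07) = 1.123 Ω
R₍497₎ = R₍20₎(1 + αΔT) = 1.123 × (1 + 0.0053×477) = 3.961 Ω
P = I²R = (6.13)² × 3.961 = 149 W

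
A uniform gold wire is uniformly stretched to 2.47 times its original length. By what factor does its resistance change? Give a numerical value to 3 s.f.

Volume constant ⇒ A' = A/k with k = 2.47. R' = ρ(kL)/(A/k) = k²R.
Factor = 6.10

6.10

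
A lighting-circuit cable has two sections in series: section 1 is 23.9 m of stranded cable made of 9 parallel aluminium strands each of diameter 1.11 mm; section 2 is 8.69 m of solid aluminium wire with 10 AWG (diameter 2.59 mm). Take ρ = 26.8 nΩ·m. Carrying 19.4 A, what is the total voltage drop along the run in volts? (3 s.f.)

ρ = 26.8 nΩ·m = 2.68×10^-8 Ω·m
Section 1: A_strand = π(5.5500e-04)² = 9.677e-07 m²; R₁ = ρL/(N·A_s) = (2.68×10^-8)(23.9)/(9×9.677e-07) = 0.07355 Ω
Section 2: A = π(2.59/2 mm)² = π(1.2950e-03 m)² = 5.269e-06 m²
R₂ = (2.68×10^-8)(8.69)/(5.269e-06) = 0.0442 Ω
R = R₁ + R₂ = 0.1177 Ω
V = IR = 19.4 × 0.1177 = 2.28 V

2.28 V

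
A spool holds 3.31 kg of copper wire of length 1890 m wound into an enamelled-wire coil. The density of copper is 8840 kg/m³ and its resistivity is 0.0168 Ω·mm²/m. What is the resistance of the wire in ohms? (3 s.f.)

ρ = 0.0168 Ω·mm²/m = 1.68×10^-8 Ω·m
A = m/(density·L) = 3.31/(8840×1890) = 1.9811e-07 m²
R = ρL/A = (1.68×10^-8)(1890)/(1.9811e-07) = 160 Ω

160 Ω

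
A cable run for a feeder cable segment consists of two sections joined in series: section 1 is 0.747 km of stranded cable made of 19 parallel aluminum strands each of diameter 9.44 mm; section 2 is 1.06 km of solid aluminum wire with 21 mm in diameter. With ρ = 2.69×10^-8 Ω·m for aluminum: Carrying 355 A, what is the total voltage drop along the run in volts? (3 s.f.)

34.6 V

Section 1: A_strand = π(4.7200e-03)² = 6.999e-05 m²; R₁ = ρL/(N·A_s) = (2.69×10^-8)(747)/(19×6.999e-05) = 0.01511 Ω
Section 2: A = π(d/2)² = π(1.0500e-02 m)² = 3.464e-04 m²
R₂ = (2.69×10^-8)(1060)/(3.464e-04) = 0.08232 Ω
R = R₁ + R₂ = 0.09744 Ω
V = IR = 355 × 0.09744 = 34.6 V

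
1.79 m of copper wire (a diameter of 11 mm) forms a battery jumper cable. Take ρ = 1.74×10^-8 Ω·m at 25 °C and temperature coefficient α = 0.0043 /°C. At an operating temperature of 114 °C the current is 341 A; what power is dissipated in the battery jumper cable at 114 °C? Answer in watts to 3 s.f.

52.7 W

A = π(d/2)² = π(5.5000e-03 m)² = 9.503e-05 m²
R₍25₎ = ρL/A = (1.74×10^-8)(1.79)/(9.503e-05) = 3.277×10^-4 Ω
R₍114₎ = R₍25₎(1 + αΔT) = 3.277×10^-4 × (1 + 0.0043×89) = 4.532×10^-4 Ω
P = I²R = (341)² × 4.532×10^-4 = 52.7 W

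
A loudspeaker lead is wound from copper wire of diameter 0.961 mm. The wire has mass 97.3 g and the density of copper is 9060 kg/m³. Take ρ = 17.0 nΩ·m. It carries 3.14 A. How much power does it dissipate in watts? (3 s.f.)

ρ = 17.0 nΩ·m = 1.70×10^-8 Ω·m
A = π(d/2)² = π(4.8050e-04 m)² = 7.2533e-07 m²
L = m/(density·A) = 0.0973/(9060×7.2533e-07) = 14.81 m
R = ρL/A = (1.70×10^-8)(14.81)/(7.2533e-07) = 0.347 Ω
P = I²R = (3.14)² × 0.347 = 3.42 W

3.42 W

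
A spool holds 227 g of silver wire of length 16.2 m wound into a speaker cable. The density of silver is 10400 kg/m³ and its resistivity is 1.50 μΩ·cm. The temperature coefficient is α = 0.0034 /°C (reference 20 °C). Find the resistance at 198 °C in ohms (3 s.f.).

0.290 Ω

ρ = 1.50 μΩ·cm = 1.50×10^-8 Ω·m
A = m/(density·L) = 0.227/(10400×16.2) = 1.3473e-06 m²
R = ρL/A = (1.50×10^-8)(16.2)/(1.3473e-06) = 0.1804 Ω
R(198 °C) = 0.1804 × (1 + 0.0034×178) = 0.290 Ω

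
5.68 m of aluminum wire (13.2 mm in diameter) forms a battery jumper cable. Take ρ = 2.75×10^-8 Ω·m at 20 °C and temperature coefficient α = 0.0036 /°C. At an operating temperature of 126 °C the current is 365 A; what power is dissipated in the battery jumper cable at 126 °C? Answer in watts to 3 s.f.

A = π(d/2)² = π(6.6000e-03 m)² = 1.368e-04 m²
R₍20₎ = ρL/A = (2.75×10^-8)(5.68)/(1.368e-04) = 0.001141 Ω
R₍126₎ = R₍20₎(1 + αΔT) = 0.001141 × (1 + 0.0036×106) = 0.001577 Ω
P = I²R = (365)² × 0.001577 = 210 W

210 W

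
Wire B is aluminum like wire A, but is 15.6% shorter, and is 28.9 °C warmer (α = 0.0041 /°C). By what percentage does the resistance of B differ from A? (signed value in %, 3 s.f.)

R ∝ ρL/d² with ρ ∝ (1+αΔT), so R_B/R_A = (1 − 15.6/100) × (1 + 0.0041×28.9)
= 0.844 × 1.119 = 0.944
(R_B − R_A)/R_A = 0.944 − 1 = -5.60%

-5.60%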